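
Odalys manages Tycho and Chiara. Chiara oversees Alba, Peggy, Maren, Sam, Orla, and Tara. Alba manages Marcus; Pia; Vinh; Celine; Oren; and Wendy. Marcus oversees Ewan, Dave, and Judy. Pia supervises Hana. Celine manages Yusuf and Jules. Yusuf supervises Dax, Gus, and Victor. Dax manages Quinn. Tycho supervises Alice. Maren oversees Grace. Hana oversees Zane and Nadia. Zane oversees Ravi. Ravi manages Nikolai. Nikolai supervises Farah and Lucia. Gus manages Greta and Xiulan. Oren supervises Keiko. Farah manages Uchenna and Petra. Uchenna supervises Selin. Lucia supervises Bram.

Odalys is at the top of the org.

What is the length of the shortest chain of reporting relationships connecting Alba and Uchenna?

Uchenna is in Alba's organization: the chain from Uchenna up to Alba is Uchenna → Farah → Nikolai → Ravi → Zane → Hana → Pia → Alba, which is 7 links.

7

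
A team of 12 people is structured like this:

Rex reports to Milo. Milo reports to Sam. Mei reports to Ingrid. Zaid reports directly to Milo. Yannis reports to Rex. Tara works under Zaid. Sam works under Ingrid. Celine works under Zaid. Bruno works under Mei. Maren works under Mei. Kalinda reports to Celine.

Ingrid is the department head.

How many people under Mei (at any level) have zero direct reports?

2

The people in Mei's organization with no one reporting to them are Bruno, Maren. That is 2.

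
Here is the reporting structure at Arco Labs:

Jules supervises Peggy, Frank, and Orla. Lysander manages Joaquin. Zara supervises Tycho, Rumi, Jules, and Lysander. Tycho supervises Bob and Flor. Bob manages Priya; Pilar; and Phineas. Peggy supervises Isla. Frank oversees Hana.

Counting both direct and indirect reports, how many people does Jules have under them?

Jules directly manages Peggy, Frank, Orla. Under Peggy: Isla (1). Under Frank: Hana (1). Orla has no reports. So Jules's organization is 3 direct reports plus everyone under them: 2 + 2 + 1 = 5.

5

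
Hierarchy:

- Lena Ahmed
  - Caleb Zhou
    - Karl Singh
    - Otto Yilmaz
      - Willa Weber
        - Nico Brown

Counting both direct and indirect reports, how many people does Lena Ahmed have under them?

Lena Ahmed directly manages Caleb Zhou. Under Caleb Zhou: Otto Yilmaz, Willa Weber, Nico Brown, Karl Singh (4). That's 5 in total.

5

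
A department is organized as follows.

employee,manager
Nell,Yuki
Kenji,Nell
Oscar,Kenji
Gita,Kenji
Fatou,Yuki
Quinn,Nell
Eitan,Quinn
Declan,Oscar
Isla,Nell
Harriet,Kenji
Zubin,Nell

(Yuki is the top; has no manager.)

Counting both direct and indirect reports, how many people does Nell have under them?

9

Nell directly manages Kenji, Quinn, Isla, Zubin. Under Kenji: Harriet, Gita, Oscar, Declan (4). Under Quinn: Eitan (1). Isla has no reports. Zubin has no reports. So Nell's organization is 4 direct reports plus everyone under them: 5 + 2 + 1 + 1 = 9.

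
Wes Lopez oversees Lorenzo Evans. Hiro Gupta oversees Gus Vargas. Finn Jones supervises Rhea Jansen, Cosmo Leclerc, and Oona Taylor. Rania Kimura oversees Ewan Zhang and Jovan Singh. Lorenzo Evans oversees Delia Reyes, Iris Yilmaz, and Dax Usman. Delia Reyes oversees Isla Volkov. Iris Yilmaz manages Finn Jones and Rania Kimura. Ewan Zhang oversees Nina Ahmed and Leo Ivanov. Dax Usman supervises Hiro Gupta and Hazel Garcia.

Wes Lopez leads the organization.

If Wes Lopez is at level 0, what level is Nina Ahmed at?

Chain from Nina Ahmed up to Wes Lopez: Nina Ahmed → Ewan Zhang → Rania Kimura → Iris Yilmaz → Lorenzo Evans → Wes Lopez. That is 5 steps up, so Nina Ahmed is 5 levels below Wes Lopez.

5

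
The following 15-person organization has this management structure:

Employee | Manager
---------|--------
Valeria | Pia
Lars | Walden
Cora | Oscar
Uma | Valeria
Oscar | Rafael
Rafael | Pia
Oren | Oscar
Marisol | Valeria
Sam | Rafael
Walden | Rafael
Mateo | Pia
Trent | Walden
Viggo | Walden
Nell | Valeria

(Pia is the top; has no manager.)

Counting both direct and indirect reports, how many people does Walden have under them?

Walden directly manages Lars, Trent, Viggo. Lars has no reports. Trent has no reports. Viggo has no reports. So Walden's organization is 3 direct reports plus everyone under them: 1 + 1 + 1 = 3.

3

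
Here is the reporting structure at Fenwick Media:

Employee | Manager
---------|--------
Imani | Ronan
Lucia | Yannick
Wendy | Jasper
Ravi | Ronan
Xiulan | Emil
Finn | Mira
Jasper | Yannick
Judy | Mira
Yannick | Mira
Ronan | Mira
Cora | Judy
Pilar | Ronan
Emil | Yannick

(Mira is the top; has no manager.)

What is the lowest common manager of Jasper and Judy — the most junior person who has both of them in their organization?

Mira

Jasper's chain of managers is Yannick, Mira. Judy's chain of managers is Mira. The first manager that appears in both chains is Mira.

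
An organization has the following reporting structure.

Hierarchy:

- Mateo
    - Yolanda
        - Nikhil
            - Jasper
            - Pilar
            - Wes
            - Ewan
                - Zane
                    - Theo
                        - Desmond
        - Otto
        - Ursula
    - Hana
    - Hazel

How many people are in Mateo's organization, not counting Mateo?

Mateo directly manages Yolanda, Hana, Hazel. Under Yolanda: Ursula, Otto, Nikhil, Ewan, Zane, Theo, Desmond, Wes, Pilar, Jasper (10). Hana has no reports. Hazel has no reports. So Mateo's organization is 3 direct reports plus everyone under them: 11 + 1 + 1 = 13.

13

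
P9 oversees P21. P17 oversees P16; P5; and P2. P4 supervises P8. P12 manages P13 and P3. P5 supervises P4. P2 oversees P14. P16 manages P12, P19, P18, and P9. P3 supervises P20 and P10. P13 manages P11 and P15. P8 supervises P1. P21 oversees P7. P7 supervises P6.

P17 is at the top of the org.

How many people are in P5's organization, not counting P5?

3

P5 directly manages P4. Under P4: P8, P1 (2). That's 3 in total.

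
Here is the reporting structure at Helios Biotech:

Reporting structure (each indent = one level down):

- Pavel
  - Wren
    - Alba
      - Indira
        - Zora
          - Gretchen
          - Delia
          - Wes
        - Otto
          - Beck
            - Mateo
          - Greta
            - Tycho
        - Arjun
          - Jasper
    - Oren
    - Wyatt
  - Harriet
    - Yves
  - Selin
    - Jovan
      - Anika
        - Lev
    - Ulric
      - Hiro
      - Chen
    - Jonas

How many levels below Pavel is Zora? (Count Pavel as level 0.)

4

Chain from Zora up to Pavel: Zora → Indira → Alba → Wren → Pavel. That is 4 steps up, so Zora is 4 levels below Pavel.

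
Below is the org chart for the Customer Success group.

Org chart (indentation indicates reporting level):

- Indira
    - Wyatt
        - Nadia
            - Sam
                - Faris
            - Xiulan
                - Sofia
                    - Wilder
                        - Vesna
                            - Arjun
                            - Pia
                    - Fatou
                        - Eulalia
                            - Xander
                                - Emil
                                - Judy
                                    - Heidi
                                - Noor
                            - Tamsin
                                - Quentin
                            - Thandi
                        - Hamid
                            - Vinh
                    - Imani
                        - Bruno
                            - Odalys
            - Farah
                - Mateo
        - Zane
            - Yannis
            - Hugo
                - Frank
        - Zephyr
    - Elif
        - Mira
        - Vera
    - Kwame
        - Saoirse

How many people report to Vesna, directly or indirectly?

Vesna directly manages Arjun, Pia. Arjun has no reports. Pia has no reports. So Vesna's organization is 2 direct reports plus everyone under them: 1 + 1 = 2.

2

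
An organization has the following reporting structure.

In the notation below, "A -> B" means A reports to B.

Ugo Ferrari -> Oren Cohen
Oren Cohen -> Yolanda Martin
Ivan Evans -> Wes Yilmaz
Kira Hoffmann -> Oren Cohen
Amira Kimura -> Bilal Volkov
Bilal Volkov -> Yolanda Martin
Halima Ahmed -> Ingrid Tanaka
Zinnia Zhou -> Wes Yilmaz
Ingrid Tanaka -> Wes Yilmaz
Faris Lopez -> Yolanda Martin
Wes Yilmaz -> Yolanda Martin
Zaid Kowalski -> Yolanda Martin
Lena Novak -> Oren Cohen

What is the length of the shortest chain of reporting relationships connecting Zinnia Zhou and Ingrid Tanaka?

2

Zinnia Zhou is 1 level below Wes Yilmaz, and Ingrid Tanaka is 1 level below Wes Yilmaz (their lowest common manager). The shortest path runs up from Zinnia Zhou to Wes Yilmaz and back down to Ingrid Tanaka: 1 + 1 = 2 links.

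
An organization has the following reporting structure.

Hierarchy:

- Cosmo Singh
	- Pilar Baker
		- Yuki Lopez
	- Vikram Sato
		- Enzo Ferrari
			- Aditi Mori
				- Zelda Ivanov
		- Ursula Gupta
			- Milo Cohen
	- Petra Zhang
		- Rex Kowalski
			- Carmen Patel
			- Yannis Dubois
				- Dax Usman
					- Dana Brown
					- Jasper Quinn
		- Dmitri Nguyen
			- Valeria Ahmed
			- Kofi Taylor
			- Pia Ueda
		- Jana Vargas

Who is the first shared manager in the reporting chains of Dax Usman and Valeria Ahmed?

Dax Usman's chain of managers is Yannis Dubois, Rex Kowalski, Petra Zhang, Cosmo Singh. Valeria Ahmed's chain of managers is Dmitri Nguyen, Petra Zhang, Cosmo Singh. The first manager that appears in both chains is Petra Zhang.

Petra Zhang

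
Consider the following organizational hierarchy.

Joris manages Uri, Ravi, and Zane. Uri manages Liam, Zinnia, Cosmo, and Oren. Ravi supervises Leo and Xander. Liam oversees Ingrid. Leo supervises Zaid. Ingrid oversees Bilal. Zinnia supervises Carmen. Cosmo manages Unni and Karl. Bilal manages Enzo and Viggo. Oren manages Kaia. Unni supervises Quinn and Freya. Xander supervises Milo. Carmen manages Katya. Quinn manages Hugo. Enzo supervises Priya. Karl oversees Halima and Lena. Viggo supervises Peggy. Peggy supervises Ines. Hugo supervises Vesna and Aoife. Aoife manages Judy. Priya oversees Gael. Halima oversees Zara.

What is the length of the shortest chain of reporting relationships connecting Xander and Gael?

Xander is 2 levels below Joris, and Gael is 7 levels below Joris (their lowest common manager). The shortest path runs up from Xander to Joris and back down to Gael: 2 + 7 = 9 links.

9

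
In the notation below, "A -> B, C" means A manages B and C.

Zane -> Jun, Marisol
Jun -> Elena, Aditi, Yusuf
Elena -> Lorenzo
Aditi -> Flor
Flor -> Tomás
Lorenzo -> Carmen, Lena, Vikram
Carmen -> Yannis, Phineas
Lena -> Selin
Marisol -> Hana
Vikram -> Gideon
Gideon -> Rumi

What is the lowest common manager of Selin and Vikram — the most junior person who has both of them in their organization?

Selin's chain of managers is Lena, Lorenzo, Elena, Jun, Zane. Vikram's chain of managers is Lorenzo, Elena, Jun, Zane. The first manager that appears in both chains is Lorenzo.

Lorenzo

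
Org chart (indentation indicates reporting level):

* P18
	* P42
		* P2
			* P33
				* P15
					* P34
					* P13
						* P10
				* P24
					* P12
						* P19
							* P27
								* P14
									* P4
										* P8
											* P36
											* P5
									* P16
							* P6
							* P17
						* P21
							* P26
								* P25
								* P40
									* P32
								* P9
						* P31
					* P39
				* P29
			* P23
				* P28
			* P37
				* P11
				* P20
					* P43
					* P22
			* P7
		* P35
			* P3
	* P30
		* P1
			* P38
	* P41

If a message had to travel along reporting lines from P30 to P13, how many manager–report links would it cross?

P30 is 1 level below P18, and P13 is 5 levels below P18 (their lowest common manager). The shortest path runs up from P30 to P18 and back down to P13: 1 + 5 = 6 links.

6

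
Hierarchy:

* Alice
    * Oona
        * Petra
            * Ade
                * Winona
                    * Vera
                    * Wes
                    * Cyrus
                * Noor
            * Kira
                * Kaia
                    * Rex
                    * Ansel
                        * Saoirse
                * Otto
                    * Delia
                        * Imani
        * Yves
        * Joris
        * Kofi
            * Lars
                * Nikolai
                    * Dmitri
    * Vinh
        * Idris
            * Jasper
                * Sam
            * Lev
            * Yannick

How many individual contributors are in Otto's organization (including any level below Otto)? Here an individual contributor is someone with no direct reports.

The only person in Otto's organization with no one reporting to them is Imani. That is 1.

1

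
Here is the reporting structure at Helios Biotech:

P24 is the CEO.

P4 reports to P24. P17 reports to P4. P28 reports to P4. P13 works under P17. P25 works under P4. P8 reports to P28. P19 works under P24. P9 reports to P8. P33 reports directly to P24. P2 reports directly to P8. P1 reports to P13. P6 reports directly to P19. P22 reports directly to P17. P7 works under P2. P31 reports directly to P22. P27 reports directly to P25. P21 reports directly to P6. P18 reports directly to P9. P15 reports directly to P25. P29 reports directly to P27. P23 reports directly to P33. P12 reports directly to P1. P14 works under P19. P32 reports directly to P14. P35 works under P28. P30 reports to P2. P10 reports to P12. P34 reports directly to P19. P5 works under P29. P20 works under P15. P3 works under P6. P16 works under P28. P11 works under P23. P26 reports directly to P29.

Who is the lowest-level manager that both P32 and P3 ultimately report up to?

P32's chain of managers is P14, P19, P24. P3's chain of managers is P6, P19, P24. The first manager that appears in both chains is P19.

P19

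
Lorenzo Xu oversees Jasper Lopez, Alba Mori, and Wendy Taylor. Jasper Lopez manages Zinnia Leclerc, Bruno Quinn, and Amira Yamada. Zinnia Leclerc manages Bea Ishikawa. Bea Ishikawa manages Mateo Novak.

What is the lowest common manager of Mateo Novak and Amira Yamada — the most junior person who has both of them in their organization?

Jasper Lopez

Mateo Novak's chain of managers is Bea Ishikawa, Zinnia Leclerc, Jasper Lopez, Lorenzo Xu. Amira Yamada's chain of managers is Jasper Lopez, Lorenzo Xu. The first manager that appears in both chains is Jasper Lopez.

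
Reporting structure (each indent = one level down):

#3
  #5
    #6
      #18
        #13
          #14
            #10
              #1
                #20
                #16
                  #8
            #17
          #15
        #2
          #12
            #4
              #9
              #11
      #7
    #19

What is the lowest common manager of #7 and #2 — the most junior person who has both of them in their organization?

#6

#7's chain of managers is #6, #5, #3. #2's chain of managers is #18, #6, #5, #3. The first manager that appears in both chains is #6.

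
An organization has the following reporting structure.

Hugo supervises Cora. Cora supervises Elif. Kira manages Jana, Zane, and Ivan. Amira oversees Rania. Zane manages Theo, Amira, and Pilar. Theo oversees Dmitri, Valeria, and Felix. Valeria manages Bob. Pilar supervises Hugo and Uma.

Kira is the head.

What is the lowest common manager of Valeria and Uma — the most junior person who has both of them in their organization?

Zane

Valeria's chain of managers is Theo, Zane, Kira. Uma's chain of managers is Pilar, Zane, Kira. The first manager that appears in both chains is Zane.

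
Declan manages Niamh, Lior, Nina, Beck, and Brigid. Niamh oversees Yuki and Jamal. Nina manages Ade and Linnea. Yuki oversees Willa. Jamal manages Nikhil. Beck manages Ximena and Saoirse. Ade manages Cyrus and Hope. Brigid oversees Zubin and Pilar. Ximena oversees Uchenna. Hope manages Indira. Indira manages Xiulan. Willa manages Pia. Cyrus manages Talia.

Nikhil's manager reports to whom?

Nikhil reports to Jamal, and Jamal reports to Niamh. So Nikhil's skip-level manager is Niamh.

Niamh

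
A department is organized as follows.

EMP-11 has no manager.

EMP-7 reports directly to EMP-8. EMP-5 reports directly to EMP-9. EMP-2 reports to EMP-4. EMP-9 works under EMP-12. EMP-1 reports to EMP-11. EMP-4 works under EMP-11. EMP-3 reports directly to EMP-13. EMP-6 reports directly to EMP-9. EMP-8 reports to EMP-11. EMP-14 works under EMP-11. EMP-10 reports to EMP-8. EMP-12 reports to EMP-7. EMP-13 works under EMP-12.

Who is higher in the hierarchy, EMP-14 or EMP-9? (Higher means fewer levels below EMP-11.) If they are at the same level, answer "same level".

EMP-14

EMP-14 is 1 level below EMP-11; EMP-9 is 4. EMP-14 is higher.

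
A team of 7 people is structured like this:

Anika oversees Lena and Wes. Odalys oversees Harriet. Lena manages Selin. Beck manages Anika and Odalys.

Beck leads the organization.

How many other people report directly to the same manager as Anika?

1

Anika reports to Beck. Beck's other direct reports are Odalys — 1 peer.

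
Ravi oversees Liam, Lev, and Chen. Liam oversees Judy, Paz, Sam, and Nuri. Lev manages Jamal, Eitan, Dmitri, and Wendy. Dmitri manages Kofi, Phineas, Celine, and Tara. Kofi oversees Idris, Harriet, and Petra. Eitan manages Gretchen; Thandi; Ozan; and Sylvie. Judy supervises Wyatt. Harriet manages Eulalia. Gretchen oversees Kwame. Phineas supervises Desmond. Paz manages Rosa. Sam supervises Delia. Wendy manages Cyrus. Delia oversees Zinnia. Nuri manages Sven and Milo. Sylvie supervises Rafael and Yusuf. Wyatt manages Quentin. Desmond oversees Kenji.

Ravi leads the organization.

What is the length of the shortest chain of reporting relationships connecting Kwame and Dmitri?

4

Kwame is 3 levels below Lev, and Dmitri is 1 level below Lev (their lowest common manager). The shortest path runs up from Kwame to Lev and back down to Dmitri: 3 + 1 = 4 links.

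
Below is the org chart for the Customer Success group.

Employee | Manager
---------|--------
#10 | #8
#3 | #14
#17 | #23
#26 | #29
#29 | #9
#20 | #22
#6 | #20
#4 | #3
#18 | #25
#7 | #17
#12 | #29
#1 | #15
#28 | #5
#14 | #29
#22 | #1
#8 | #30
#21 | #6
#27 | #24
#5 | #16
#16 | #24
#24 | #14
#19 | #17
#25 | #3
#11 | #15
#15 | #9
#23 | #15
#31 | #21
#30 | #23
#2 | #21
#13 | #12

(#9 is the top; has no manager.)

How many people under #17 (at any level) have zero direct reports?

2

The people in #17's organization with no one reporting to them are #7, #19. That is 2.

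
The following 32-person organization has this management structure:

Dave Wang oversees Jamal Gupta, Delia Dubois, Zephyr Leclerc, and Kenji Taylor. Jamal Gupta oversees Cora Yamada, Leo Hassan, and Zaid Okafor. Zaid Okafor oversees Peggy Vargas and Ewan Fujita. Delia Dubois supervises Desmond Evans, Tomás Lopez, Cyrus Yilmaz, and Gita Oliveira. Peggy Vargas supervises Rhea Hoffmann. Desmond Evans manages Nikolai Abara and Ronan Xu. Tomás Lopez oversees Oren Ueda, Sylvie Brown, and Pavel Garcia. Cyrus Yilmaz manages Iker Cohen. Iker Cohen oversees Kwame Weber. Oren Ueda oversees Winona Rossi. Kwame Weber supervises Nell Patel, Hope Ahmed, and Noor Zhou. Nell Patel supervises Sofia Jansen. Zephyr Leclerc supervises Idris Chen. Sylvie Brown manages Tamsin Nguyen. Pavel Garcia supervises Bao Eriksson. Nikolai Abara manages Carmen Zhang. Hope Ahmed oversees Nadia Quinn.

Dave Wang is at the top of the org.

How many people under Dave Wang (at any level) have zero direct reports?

The people in Dave Wang's organization with no one reporting to them are Kenji Taylor, Idris Chen, Gita Oliveira, Noor Zhou, Nadia Quinn, Sofia Jansen, Bao Eriksson, Tamsin Nguyen, Winona Rossi, Ronan Xu, Carmen Zhang, Cora Yamada, Leo Hassan, Ewan Fujita, Rhea Hoffmann. That is 15.

15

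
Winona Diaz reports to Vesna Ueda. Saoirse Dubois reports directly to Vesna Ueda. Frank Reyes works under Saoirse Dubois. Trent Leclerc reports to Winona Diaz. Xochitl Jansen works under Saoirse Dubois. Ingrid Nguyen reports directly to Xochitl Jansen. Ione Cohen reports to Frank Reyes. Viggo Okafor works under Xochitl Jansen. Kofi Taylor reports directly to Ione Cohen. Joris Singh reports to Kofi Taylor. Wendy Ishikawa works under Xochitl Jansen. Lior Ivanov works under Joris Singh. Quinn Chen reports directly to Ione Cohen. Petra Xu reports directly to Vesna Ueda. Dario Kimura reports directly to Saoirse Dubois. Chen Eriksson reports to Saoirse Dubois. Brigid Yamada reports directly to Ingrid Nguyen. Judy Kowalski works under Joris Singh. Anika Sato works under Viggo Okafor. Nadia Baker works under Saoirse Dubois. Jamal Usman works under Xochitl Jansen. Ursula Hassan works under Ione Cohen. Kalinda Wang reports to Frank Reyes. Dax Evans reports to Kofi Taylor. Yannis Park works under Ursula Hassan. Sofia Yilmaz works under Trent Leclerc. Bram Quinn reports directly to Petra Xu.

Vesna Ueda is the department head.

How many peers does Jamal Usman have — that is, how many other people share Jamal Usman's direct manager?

3

Jamal Usman reports to Xochitl Jansen. Xochitl Jansen's other direct reports are Ingrid Nguyen, Viggo Okafor, Wendy Ishikawa — 3 peers.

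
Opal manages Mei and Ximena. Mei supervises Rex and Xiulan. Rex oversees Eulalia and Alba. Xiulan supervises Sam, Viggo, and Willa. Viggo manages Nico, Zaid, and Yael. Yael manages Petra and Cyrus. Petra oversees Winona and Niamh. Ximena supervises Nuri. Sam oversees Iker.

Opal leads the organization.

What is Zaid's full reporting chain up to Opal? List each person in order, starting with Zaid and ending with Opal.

Zaid reports to Viggo. Viggo reports to Xiulan. Xiulan reports to Mei. Mei reports to Opal. Opal is at the top.

Zaid -> Viggo -> Xiulan -> Mei -> Opal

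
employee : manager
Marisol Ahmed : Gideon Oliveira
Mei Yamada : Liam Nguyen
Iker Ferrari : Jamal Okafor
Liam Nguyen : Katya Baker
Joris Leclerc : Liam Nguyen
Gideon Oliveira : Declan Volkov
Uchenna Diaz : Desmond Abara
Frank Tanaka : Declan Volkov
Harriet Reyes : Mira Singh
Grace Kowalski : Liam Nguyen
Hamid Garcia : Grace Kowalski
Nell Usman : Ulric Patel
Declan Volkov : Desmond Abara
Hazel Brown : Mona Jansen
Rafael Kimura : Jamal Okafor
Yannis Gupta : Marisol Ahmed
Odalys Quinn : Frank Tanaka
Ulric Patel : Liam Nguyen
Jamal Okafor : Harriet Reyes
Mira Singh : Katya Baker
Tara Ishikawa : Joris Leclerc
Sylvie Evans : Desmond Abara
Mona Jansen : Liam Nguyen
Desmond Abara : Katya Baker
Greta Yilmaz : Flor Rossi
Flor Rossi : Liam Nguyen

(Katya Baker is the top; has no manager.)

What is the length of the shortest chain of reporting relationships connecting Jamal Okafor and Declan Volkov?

5

Jamal Okafor is 3 levels below Katya Baker, and Declan Volkov is 2 levels below Katya Baker (their lowest common manager). The shortest path runs up from Jamal Okafor to Katya Baker and back down to Declan Volkov: 3 + 2 = 5 links.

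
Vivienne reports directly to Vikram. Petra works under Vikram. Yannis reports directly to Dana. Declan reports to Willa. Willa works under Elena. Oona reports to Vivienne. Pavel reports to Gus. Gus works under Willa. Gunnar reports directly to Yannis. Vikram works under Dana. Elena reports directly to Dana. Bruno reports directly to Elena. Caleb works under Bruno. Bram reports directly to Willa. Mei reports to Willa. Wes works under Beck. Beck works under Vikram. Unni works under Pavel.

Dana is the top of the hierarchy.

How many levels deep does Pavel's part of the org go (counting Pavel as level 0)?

The longest chain under Pavel runs Pavel → Unni, which is 1 level below Pavel.

1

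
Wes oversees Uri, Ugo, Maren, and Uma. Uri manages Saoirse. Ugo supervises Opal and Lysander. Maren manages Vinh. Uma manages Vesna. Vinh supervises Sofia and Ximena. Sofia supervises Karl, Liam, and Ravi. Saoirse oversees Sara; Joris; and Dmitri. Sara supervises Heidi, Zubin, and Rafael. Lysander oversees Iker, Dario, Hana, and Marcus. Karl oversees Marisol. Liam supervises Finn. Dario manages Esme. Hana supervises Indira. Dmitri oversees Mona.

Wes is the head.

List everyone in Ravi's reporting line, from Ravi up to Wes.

Ravi reports to Sofia. Sofia reports to Vinh. Vinh reports to Maren. Maren reports to Wes. Wes is at the top.

Ravi -> Sofia -> Vinh -> Maren -> Wes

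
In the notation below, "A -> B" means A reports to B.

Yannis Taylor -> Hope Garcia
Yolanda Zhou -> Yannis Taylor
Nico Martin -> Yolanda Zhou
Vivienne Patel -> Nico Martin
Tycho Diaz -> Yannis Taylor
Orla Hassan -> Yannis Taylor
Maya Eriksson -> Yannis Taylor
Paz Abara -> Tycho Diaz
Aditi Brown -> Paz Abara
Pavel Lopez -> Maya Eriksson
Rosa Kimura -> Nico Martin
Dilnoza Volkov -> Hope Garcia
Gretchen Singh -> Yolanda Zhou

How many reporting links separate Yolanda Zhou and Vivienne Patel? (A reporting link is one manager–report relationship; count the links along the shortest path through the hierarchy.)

Vivienne Patel is in Yolanda Zhou's organization: the chain from Vivienne Patel up to Yolanda Zhou is Vivienne Patel → Nico Martin → Yolanda Zhou, which is 2 links.

2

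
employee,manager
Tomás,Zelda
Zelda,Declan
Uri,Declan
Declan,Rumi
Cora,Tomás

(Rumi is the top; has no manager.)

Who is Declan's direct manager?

Rumi

Declan reports directly to Rumi.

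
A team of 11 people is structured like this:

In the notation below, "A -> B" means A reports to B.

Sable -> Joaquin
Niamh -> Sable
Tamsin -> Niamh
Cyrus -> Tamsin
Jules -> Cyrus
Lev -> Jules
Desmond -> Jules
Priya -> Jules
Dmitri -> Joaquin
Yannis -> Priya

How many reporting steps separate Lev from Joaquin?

6

Chain from Lev up to Joaquin: Lev → Jules → Cyrus → Tamsin → Niamh → Sable → Joaquin. That is 6 steps up, so Lev is 6 levels below Joaquin.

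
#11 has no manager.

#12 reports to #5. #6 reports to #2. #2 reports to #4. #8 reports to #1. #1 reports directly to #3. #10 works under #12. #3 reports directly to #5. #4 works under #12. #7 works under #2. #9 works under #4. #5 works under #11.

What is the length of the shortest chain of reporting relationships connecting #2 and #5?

3

#2 is in #5's organization: the chain from #2 up to #5 is #2 → #4 → #12 → #5, which is 3 links.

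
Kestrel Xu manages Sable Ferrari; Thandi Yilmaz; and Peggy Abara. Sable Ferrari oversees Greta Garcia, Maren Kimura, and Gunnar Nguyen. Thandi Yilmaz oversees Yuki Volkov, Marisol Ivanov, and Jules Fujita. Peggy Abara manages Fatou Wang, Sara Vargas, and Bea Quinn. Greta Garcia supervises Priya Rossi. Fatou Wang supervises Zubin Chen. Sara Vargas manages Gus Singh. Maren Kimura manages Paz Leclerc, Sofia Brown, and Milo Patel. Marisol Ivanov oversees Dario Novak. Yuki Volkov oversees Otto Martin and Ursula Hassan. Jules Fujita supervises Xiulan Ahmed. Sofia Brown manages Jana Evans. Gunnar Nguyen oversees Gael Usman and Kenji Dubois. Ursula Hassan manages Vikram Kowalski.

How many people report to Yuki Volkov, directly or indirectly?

Yuki Volkov directly manages Otto Martin, Ursula Hassan. Otto Martin has no reports. Under Ursula Hassan: Vikram Kowalski (1). So Yuki Volkov's organization is 2 direct reports plus everyone under them: 1 + 2 = 3.

3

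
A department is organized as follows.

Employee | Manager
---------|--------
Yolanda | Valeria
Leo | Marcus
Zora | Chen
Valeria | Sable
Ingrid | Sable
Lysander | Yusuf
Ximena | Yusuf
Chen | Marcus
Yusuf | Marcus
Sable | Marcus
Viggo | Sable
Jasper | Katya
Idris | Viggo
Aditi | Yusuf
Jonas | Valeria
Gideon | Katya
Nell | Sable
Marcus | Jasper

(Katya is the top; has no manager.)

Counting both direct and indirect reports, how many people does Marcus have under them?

Marcus directly manages Sable, Chen, Yusuf, Leo. Under Sable: Ingrid, Nell, Valeria, Jonas, Yolanda, Viggo, Idris (7). Under Chen: Zora (1). Under Yusuf: Lysander, Aditi, Ximena (3). Leo has no reports. So Marcus's organization is 4 direct reports plus everyone under them: 8 + 2 + 4 + 1 = 15.

15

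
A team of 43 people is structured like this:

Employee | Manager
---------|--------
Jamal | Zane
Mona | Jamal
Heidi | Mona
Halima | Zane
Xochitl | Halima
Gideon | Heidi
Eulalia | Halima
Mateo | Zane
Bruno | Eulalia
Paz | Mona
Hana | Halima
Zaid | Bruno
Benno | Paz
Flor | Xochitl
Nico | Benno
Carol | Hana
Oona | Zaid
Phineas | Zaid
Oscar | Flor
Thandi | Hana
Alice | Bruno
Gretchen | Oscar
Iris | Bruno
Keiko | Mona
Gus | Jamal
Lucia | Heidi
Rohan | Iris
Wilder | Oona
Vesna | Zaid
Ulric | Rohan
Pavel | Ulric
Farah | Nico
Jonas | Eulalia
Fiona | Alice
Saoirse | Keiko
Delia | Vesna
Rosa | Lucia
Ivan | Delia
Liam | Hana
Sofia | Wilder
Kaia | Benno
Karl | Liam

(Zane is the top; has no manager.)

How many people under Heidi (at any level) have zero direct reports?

2

The people in Heidi's organization with no one reporting to them are Rosa, Gideon. That is 2.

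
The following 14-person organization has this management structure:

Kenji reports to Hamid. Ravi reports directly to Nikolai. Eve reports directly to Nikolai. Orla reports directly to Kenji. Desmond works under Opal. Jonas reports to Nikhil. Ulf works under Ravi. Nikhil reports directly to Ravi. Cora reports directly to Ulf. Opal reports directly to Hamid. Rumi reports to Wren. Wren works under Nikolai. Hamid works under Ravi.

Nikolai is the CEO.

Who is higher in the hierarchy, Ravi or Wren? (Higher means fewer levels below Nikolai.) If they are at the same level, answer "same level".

Both Ravi and Wren are 1 level below Nikolai.

same level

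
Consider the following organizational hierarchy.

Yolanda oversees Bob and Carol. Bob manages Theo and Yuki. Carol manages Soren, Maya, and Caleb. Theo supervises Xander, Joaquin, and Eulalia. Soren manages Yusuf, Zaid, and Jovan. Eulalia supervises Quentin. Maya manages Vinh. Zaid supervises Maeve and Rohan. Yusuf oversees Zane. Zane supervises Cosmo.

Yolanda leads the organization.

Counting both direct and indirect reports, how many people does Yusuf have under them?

Yusuf directly manages Zane. Under Zane: Cosmo (1). That's 2 in total.

2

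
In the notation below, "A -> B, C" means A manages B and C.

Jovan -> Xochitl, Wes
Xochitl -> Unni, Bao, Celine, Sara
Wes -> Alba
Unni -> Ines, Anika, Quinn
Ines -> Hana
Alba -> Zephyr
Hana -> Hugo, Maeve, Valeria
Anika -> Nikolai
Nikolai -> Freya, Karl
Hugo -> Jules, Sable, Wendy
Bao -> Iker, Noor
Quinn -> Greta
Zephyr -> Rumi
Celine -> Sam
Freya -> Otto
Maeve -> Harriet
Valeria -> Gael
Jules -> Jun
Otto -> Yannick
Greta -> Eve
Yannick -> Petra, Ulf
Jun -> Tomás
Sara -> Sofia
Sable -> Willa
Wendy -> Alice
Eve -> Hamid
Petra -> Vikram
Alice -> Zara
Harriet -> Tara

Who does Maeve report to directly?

Hana

Maeve reports directly to Hana.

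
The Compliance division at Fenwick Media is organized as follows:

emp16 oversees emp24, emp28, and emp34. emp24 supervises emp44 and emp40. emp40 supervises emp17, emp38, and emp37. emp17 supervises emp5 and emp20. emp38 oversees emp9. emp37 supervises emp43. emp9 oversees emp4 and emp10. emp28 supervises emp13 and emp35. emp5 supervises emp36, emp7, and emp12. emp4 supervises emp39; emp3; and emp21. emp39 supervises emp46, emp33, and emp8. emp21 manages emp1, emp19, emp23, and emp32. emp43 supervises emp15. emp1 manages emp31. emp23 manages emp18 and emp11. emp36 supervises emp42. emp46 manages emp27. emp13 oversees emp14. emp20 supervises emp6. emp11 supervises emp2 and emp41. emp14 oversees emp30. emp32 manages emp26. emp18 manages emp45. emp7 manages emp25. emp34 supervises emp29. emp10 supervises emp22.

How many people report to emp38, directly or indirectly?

emp38 directly manages emp9. Under emp9: emp10, emp22, emp4, emp3, emp21, emp19, emp32, emp26, emp23, emp18, emp45, emp11, emp41, emp2, emp1, emp31, emp39, emp8, emp33, emp46, emp27 (21). That's 22 in total.

22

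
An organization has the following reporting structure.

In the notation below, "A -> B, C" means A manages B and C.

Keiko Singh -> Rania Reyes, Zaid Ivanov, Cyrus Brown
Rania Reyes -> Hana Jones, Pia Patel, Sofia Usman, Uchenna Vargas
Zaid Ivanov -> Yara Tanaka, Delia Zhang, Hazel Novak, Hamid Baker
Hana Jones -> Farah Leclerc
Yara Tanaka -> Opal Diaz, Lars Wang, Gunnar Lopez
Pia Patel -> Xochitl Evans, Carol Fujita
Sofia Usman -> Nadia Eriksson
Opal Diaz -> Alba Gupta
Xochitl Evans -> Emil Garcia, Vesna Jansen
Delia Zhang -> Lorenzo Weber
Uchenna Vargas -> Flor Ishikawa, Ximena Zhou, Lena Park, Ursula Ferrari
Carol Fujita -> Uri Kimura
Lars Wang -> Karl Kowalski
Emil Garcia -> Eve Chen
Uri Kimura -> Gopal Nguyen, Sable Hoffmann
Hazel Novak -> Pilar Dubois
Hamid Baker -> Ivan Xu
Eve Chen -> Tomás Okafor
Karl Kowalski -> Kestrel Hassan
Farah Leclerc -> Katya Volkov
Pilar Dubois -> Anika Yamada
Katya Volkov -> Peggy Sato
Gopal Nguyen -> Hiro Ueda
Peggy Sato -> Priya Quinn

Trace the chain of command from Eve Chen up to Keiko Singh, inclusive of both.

Eve Chen -> Emil Garcia -> Xochitl Evans -> Pia Patel -> Rania Reyes -> Keiko Singh

Eve Chen reports to Emil Garcia. Emil Garcia reports to Xochitl Evans. Xochitl Evans reports to Pia Patel. Pia Patel reports to Rania Reyes. Rania Reyes reports to Keiko Singh. Keiko Singh is at the top.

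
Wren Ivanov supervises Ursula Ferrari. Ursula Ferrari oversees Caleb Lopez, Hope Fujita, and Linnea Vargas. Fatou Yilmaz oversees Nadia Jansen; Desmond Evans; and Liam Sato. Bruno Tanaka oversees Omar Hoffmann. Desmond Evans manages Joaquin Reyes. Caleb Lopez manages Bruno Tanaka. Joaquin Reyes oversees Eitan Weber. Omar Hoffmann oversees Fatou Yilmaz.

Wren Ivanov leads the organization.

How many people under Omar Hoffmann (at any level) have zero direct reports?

The people in Omar Hoffmann's organization with no one reporting to them are Liam Sato, Eitan Weber, Nadia Jansen. That is 3.

3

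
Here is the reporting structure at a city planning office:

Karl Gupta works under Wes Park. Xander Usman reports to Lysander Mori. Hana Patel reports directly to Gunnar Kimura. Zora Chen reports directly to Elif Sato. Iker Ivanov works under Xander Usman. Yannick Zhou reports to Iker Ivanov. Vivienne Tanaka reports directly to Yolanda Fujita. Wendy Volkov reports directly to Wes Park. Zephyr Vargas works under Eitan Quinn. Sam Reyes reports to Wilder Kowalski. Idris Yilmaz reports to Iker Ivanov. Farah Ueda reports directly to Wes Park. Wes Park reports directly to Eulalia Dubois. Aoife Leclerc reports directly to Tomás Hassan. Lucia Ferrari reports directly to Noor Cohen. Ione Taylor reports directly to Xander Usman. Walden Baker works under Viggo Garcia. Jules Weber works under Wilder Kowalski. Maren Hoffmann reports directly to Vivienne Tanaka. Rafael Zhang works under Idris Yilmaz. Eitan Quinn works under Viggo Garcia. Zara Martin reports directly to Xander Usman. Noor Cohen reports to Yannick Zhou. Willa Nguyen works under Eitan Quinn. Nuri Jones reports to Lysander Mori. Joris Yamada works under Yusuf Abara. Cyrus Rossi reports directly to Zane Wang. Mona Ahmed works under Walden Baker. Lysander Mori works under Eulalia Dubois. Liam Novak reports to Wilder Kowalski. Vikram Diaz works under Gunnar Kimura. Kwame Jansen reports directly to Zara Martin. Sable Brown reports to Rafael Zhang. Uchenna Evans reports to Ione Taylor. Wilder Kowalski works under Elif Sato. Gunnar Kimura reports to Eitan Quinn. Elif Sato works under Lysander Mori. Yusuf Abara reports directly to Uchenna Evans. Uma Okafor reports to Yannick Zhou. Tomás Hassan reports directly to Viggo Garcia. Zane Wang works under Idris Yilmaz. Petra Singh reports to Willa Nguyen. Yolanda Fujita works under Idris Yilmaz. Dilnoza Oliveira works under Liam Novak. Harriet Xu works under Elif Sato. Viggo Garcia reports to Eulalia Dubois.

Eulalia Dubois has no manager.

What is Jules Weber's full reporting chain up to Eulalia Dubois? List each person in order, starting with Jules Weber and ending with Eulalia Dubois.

Jules Weber -> Wilder Kowalski -> Elif Sato -> Lysander Mori -> Eulalia Dubois

Jules Weber reports to Wilder Kowalski. Wilder Kowalski reports to Elif Sato. Elif Sato reports to Lysander Mori. Lysander Mori reports to Eulalia Dubois. Eulalia Dubois is at the top.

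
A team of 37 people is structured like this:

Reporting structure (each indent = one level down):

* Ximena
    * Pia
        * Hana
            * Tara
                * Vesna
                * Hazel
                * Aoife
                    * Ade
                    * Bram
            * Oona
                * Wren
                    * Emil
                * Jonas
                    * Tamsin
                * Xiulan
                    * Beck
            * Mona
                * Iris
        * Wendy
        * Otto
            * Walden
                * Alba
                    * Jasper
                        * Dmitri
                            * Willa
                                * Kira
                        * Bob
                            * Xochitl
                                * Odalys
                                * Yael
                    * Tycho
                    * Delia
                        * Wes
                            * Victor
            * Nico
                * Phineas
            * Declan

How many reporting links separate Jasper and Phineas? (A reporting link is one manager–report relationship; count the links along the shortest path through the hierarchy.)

5

Jasper is 3 levels below Otto, and Phineas is 2 levels below Otto (their lowest common manager). The shortest path runs up from Jasper to Otto and back down to Phineas: 3 + 2 = 5 links.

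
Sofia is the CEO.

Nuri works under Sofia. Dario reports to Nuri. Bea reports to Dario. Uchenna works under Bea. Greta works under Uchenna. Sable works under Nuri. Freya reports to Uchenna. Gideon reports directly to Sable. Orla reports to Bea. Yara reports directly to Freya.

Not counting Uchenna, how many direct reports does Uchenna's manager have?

1

Uchenna reports to Bea. Bea's other direct reports are Orla — 1 peer.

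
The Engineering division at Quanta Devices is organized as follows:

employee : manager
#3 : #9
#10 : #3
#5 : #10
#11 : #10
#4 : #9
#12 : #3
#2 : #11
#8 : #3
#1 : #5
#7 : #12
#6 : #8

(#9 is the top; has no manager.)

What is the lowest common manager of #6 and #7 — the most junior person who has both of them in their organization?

#6's chain of managers is #8, #3, #9. #7's chain of managers is #12, #3, #9. The first manager that appears in both chains is #3.

#3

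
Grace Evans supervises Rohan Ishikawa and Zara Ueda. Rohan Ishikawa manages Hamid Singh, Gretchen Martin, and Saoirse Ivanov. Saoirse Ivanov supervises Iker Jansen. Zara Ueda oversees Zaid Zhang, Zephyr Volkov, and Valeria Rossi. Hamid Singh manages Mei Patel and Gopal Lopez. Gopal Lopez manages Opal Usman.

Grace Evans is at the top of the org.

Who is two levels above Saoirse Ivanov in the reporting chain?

Grace Evans

Saoirse Ivanov reports to Rohan Ishikawa, and Rohan Ishikawa reports to Grace Evans. So Saoirse Ivanov's skip-level manager is Grace Evans.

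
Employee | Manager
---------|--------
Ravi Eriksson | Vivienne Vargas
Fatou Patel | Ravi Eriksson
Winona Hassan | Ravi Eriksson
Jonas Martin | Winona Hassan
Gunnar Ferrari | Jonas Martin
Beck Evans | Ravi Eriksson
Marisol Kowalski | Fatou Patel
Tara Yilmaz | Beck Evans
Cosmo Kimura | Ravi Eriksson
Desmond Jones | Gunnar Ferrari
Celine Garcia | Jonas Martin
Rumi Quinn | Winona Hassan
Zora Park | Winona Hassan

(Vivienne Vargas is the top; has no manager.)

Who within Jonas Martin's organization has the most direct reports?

Jonas Martin

Direct-report counts within Jonas Martin's organization: Jonas Martin has 2; Gunnar Ferrari has 1. The largest is 2, held by Jonas Martin.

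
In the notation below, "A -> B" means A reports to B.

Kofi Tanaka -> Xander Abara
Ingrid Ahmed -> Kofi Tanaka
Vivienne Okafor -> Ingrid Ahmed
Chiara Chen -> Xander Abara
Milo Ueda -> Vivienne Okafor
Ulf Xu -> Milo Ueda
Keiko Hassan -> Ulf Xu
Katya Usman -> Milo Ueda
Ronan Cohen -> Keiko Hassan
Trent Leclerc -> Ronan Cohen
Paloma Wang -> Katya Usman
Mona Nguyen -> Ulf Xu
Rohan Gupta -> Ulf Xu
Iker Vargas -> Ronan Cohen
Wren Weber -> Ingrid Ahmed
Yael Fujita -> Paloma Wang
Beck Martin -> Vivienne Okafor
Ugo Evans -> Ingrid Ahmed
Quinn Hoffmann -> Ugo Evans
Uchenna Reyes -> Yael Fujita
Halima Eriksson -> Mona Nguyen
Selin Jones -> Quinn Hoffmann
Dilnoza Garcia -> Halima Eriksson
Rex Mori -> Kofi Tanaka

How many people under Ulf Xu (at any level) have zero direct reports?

4

The people in Ulf Xu's organization with no one reporting to them are Rohan Gupta, Dilnoza Garcia, Iker Vargas, Trent Leclerc. That is 4.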